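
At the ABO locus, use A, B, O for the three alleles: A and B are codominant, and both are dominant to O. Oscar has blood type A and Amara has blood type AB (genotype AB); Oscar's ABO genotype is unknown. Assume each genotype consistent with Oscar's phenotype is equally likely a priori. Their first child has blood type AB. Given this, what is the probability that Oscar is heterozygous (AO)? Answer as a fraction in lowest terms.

Possible genotypes: Oscar ∈ {AA, AO}; Amara ∈ {AB}.
Weight each parental genotype pair by prior × P(type-AB child):
  AA × AB: posterior weight 2/3.
  AO × AB: posterior weight 1/3.
Sum the posterior weight over pairs where Oscar is AO: 1/3.

1/3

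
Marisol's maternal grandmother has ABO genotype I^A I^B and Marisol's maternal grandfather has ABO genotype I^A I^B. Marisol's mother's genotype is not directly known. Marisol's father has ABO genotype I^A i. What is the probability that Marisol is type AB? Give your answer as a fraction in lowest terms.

1/4

Marisol's mother's ABO genotype from I^A I^B × I^A I^B: 1/4 I^A I^A, 1/2 I^A I^B, 1/4 I^B I^B.
Crossing each possibility with the father I^A i and summing P(type AB): 1/4·0 + 1/2·1/4 + 1/4·1/2 = 1/4.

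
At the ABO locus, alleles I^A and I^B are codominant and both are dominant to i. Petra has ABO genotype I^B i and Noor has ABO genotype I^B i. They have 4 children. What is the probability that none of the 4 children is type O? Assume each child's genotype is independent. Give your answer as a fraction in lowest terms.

ABO cross I^B i × I^B i → 1/4 O, 3/4 B.
So P(type O) = 1/4 per child.
P(not type O) = 3/4 for one child; (3/4)^4 = 81/256.

81/256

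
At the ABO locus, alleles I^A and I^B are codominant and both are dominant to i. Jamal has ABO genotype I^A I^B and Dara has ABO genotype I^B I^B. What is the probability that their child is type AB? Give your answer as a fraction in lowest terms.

ABO cross I^A I^B × I^B I^B → offspring phenotypes: 1/2 B, 1/2 AB.
So P(type AB) = 1/2.

1/2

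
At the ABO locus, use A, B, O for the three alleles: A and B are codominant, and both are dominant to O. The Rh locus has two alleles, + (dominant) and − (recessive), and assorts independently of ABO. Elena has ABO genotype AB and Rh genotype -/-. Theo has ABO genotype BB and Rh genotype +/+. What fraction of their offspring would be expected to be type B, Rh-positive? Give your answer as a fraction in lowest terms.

ABO cross AB × BB → offspring phenotypes: 1/2 B, 1/2 AB.
Rh cross -/- × +/+ → 1 Rh+.
Independent loci: P(type B, Rh-positive) = 1/2 × 1 = 1/2.

1/2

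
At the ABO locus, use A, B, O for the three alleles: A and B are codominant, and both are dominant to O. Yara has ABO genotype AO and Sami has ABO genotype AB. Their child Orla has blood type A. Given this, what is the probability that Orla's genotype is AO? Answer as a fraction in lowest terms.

Cross AO × AB → 1/4 AA, 1/4 AB, 1/4 AO, 1/4 BO.
Type-A genotypes among offspring: AA (1/4), AO (1/4); total 1/2.
P(AO | type A) = (1/4) / (1/2) = 1/2.

1/2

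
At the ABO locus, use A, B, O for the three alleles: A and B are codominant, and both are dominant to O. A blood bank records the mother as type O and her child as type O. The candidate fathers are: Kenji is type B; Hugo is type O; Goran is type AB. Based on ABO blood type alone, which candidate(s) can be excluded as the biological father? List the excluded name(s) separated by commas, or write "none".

A candidate is excluded only if no genotype consistent with his phenotype could produce a type O child with a type O mother.
Goran (type AB): no genotype consistent with that phenotype can produce a type-O child with a type-O mother.

Goran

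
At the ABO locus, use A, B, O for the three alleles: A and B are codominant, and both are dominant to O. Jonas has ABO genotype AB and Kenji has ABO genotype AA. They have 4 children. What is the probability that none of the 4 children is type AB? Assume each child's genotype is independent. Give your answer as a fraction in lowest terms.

ABO cross AB × AA → 1/2 A, 1/2 AB.
So P(type AB) = 1/2 per child.
P(not type AB) = 1/2 for one child; (1/2)^4 = 1/16.

1/16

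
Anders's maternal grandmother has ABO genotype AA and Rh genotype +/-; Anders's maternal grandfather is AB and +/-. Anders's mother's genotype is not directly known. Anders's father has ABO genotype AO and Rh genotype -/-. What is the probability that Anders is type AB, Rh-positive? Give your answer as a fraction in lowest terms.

1/16

Anders's mother's ABO genotype from AA × AB: 1/2 AA, 1/2 AB.
Crossing each possibility with the father AO and summing P(type AB): 1/2·0 + 1/2·1/4 = 1/8.
Similarly for Rh via the mother's Rh distribution: P(Rh+) = 1/2.
Independent loci: 1/8 × 1/2 = 1/16.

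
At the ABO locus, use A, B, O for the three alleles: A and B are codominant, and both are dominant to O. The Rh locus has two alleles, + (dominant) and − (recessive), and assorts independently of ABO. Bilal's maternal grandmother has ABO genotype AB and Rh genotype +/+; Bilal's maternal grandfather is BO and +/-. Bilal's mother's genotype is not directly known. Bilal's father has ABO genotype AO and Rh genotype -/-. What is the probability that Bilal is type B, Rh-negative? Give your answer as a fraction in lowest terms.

Bilal's mother's ABO genotype from AB × BO: 1/4 AB, 1/4 AO, 1/4 BB, 1/4 BO.
Crossing each possibility with the father AO and summing P(type B): 1/4·1/4 + 1/4·0 + 1/4·1/2 + 1/4·1/4 = 1/4.
Similarly for Rh via the mother's Rh distribution: P(Rh-) = 1/4.
Independent loci: 1/4 × 1/4 = 1/16.

1/16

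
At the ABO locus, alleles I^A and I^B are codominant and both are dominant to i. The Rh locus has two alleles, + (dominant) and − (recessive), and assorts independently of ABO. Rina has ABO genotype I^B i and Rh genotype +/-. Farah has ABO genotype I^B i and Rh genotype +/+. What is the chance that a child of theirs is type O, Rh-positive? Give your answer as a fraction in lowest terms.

1/4

ABO cross I^B i × I^B i → offspring phenotypes: 1/4 O, 3/4 B.
Rh cross +/- × +/+ → 1 Rh+.
Independent loci: P(type O, Rh-positive) = 1/4 × 1 = 1/4.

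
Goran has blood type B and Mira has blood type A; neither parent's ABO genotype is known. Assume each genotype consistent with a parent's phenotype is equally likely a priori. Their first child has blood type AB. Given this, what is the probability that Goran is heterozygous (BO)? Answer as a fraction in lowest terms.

Possible genotypes: Goran ∈ {BB, BO}; Mira ∈ {AA, AO}.
Weight each parental genotype pair by prior × P(type-AB child):
  BB × AA: posterior weight 4/9.
  BB × AO: posterior weight 2/9.
  BO × AA: posterior weight 2/9.
  BO × AO: posterior weight 1/9.
Sum the posterior weight over pairs where Goran is BO: 1/3.

1/3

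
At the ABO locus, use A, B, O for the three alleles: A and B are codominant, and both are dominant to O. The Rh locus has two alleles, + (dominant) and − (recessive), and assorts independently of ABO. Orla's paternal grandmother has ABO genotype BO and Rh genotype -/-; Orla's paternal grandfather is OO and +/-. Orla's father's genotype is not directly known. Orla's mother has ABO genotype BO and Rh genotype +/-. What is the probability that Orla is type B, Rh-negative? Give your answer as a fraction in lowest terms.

15/64

Orla's father's ABO genotype from BO × OO: 1/2 BO, 1/2 OO.
Crossing each possibility with the mother BO and summing P(type B): 1/2·3/4 + 1/2·1/2 = 5/8.
Similarly for Rh via the father's Rh distribution: P(Rh-) = 3/8.
Independent loci: 5/8 × 3/8 = 15/64.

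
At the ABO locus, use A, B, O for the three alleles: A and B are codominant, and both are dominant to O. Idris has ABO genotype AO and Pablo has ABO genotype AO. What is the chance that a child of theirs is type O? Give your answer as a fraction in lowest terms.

1/4

ABO cross AO × AO → offspring phenotypes: 1/4 O, 3/4 A.
So P(type O) = 1/4.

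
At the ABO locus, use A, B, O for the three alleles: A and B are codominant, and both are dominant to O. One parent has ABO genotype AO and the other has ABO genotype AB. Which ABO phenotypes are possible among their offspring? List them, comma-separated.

A, B, AB

Gametes from AO × AB give offspring ABO genotypes AA, AB, AO, BO, i.e. phenotypes A, B, AB.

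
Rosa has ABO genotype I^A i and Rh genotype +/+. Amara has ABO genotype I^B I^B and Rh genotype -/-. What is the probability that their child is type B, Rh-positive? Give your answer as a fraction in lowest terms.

1/2

ABO cross I^A i × I^B I^B → offspring phenotypes: 1/2 B, 1/2 AB.
Rh cross +/+ × -/- → 1 Rh+.
Independent loci: P(type B, Rh-positive) = 1/2 × 1 = 1/2.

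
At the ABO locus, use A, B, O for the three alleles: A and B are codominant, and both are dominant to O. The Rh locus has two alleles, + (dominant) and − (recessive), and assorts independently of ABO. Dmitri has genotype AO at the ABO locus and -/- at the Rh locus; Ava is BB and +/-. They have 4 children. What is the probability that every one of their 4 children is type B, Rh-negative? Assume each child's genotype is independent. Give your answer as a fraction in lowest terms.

ABO cross AO × BB → 1/2 B, 1/2 AB.
Rh cross -/- × +/- → 1/2 Rh+, 1/2 Rh-; so P(type B, Rh-negative) = 1/2 × 1/2 = 1/4 per child.
All 4 independent: (1/4)^4 = 1/256.

1/256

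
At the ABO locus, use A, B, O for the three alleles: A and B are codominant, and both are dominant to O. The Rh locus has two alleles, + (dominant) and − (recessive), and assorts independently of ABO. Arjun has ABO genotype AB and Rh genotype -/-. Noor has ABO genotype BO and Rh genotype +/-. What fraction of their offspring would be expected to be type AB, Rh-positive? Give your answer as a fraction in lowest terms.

1/8

ABO cross AB × BO → offspring phenotypes: 1/4 A, 1/2 B, 1/4 AB.
Rh cross -/- × +/- → 1/2 Rh+, 1/2 Rh-.
Independent loci: P(type AB, Rh-positive) = 1/4 × 1/2 = 1/8.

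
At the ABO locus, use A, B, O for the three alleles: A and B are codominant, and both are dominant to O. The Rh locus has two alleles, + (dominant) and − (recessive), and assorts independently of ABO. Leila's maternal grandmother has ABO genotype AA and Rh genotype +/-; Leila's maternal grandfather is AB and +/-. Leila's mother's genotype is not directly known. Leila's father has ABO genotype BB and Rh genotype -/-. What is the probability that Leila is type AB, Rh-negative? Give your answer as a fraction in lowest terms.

3/8

Leila's mother's ABO genotype from AA × AB: 1/2 AA, 1/2 AB.
Crossing each possibility with the father BB and summing P(type AB): 1/2·1 + 1/2·1/2 = 3/4.
Similarly for Rh via the mother's Rh distribution: P(Rh-) = 1/2.
Independent loci: 3/4 × 1/2 = 3/8.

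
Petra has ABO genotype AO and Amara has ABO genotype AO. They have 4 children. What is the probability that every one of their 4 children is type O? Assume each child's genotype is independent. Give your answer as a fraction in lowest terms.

1/256

ABO cross AO × AO → 1/4 O, 3/4 A.
So P(type O) = 1/4 per child.
All 4 independent: (1/4)^4 = 1/256.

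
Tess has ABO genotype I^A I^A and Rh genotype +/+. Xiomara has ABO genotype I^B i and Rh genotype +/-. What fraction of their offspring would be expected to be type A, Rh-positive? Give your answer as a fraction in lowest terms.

ABO cross I^A I^A × I^B i → offspring phenotypes: 1/2 A, 1/2 AB.
Rh cross +/+ × +/- → 1 Rh+.
Independent loci: P(type A, Rh-positive) = 1/2 × 1 = 1/2.

1/2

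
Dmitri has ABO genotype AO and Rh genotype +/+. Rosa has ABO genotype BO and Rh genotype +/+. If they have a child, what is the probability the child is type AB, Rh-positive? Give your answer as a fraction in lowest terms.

ABO cross AO × BO → offspring phenotypes: 1/4 O, 1/4 A, 1/4 B, 1/4 AB.
Rh cross +/+ × +/+ → 1 Rh+.
Independent loci: P(type AB, Rh-positive) = 1/4 × 1 = 1/4.

1/4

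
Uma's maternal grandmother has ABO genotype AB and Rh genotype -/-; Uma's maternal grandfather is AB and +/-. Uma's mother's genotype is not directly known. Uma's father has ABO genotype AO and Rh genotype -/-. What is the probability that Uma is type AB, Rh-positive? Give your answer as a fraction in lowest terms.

Uma's mother's ABO genotype from AB × AB: 1/4 AA, 1/2 AB, 1/4 BB.
Crossing each possibility with the father AO and summing P(type AB): 1/4·0 + 1/2·1/4 + 1/4·1/2 = 1/4.
Similarly for Rh via the mother's Rh distribution: P(Rh+) = 1/4.
Independent loci: 1/4 × 1/4 = 1/16.

1/16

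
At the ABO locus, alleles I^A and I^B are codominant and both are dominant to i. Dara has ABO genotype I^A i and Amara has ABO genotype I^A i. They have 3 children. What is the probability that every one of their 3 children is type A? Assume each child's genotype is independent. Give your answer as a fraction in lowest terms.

ABO cross I^A i × I^A i → 1/4 O, 3/4 A.
So P(type A) = 3/4 per child.
All 3 independent: (3/4)^3 = 27/64.

27/64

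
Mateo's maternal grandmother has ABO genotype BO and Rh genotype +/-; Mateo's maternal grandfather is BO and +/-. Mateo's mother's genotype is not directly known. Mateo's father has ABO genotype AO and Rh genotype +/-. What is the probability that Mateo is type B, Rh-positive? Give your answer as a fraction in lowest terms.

3/16

Mateo's mother's ABO genotype from BO × BO: 1/4 BB, 1/2 BO, 1/4 OO.
Crossing each possibility with the father AO and summing P(type B): 1/4·1/2 + 1/2·1/4 + 1/4·0 = 1/4.
Similarly for Rh via the mother's Rh distribution: P(Rh+) = 3/4.
Independent loci: 1/4 × 3/4 = 3/16.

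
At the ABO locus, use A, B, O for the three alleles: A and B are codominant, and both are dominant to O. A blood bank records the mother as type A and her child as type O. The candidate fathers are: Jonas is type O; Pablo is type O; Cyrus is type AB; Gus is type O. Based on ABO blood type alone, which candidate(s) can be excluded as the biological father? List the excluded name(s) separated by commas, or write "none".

A candidate is excluded only if no genotype consistent with his phenotype could produce a type O child with a type A mother.
Cyrus (type AB): no genotype consistent with that phenotype can produce a type-O child with a type-A mother.

Cyrus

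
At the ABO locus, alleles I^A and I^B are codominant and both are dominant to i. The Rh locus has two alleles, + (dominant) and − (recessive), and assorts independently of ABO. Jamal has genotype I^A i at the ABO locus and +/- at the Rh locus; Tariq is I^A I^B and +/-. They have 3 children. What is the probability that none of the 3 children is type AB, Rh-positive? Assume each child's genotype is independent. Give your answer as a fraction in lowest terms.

2197/4096

ABO cross I^A i × I^A I^B → 1/2 A, 1/4 B, 1/4 AB.
Rh cross +/- × +/- → 3/4 Rh+, 1/4 Rh-; so P(type AB, Rh-positive) = 1/4 × 3/4 = 3/16 per child.
P(not type AB, Rh-positive) = 13/16 for one child; (13/16)^3 = 2197/4096.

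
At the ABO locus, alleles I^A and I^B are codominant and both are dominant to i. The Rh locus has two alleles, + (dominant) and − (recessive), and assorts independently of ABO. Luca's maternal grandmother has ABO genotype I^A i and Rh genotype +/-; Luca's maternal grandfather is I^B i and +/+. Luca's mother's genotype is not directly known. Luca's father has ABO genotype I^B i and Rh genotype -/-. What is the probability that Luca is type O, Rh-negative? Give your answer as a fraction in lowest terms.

1/16

Luca's mother's ABO genotype from I^A i × I^B i: 1/4 I^A I^B, 1/4 I^A i, 1/4 I^B i, 1/4 i i.
Crossing each possibility with the father I^B i and summing P(type O): 1/4·0 + 1/4·1/4 + 1/4·1/4 + 1/4·1/2 = 1/4.
Similarly for Rh via the mother's Rh distribution: P(Rh-) = 1/4.
Independent loci: 1/4 × 1/4 = 1/16.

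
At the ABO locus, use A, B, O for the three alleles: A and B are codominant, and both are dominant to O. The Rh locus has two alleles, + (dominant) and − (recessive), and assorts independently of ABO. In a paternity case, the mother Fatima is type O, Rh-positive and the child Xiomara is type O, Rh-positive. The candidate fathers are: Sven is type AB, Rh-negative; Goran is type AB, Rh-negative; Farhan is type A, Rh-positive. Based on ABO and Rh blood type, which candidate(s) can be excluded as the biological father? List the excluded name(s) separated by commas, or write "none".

A candidate is excluded only if no genotype consistent with his phenotype could produce a type O, Rh-positive child with a type O, Rh-positive mother.
Sven (type AB, Rh-): no genotype consistent with that phenotype can produce a type-O Rh+ child with a type-O mother.
Goran (type AB, Rh-): no genotype consistent with that phenotype can produce a type-O Rh+ child with a type-O mother.

Sven, Goran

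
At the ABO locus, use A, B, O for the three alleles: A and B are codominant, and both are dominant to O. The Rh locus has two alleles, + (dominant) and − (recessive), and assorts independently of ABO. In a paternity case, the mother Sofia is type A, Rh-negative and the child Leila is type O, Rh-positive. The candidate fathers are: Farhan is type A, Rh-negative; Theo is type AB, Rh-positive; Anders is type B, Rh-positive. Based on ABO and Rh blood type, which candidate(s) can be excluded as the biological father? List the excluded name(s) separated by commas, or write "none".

A candidate is excluded only if no genotype consistent with his phenotype could produce a type O, Rh-positive child with a type A, Rh-negative mother.
Farhan (type A, Rh-): no genotype consistent with that phenotype can produce a type-O Rh+ child with a type-A mother.
Theo (type AB, Rh+): no genotype consistent with that phenotype can produce a type-O Rh+ child with a type-A mother.

Farhan, Theo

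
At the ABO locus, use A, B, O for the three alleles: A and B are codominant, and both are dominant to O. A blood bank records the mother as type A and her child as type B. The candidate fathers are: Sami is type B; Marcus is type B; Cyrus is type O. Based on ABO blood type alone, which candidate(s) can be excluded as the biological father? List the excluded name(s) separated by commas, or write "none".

A candidate is excluded only if no genotype consistent with his phenotype could produce a type B child with a type A mother.
Cyrus (type O): no genotype consistent with that phenotype can produce a type-B child with a type-A mother.

Cyrus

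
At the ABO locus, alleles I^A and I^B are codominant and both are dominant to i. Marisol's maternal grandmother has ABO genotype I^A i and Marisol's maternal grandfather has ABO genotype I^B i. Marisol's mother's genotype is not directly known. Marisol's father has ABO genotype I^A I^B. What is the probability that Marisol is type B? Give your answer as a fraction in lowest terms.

Marisol's mother's ABO genotype from I^A i × I^B i: 1/4 I^A I^B, 1/4 I^A i, 1/4 I^B i, 1/4 i i.
Crossing each possibility with the father I^A I^B and summing P(type B): 1/4·1/4 + 1/4·1/4 + 1/4·1/2 + 1/4·1/2 = 3/8.

3/8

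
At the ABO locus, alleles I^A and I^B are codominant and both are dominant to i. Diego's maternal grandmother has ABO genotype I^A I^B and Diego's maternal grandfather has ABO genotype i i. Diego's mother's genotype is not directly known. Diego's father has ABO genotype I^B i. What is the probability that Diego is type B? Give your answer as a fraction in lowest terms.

Diego's mother's ABO genotype from I^A I^B × i i: 1/2 I^A i, 1/2 I^B i.
Crossing each possibility with the father I^B i and summing P(type B): 1/2·1/4 + 1/2·3/4 = 1/2.

1/2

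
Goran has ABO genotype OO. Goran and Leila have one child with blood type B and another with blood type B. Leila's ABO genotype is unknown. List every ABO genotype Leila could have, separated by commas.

AB, BB, BO

For each candidate genotype of Leila, check whether crossing it with OO can produce every observed child phenotype.
  AA → possible child types {A} ✗
  AB → possible child types {A, B} ✓
  AO → possible child types {O, A} ✗
  BB → possible child types {B} ✓
  BO → possible child types {O, B} ✓
  OO → possible child types {O} ✗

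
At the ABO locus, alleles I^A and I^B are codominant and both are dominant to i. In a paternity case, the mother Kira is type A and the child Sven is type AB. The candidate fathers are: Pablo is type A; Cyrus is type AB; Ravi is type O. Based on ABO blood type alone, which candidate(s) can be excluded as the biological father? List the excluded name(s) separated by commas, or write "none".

Pablo, Ravi

A candidate is excluded only if no genotype consistent with his phenotype could produce a type AB child with a type A mother.
Pablo (type A): no genotype consistent with that phenotype can produce a type-AB child with a type-A mother.
Ravi (type O): no genotype consistent with that phenotype can produce a type-AB child with a type-A mother.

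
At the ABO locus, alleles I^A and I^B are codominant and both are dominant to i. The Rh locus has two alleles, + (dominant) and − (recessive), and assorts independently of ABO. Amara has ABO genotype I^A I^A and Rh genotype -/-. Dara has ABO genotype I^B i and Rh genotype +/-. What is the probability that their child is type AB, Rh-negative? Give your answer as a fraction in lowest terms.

1/4

ABO cross I^A I^A × I^B i → offspring phenotypes: 1/2 A, 1/2 AB.
Rh cross -/- × +/- → 1/2 Rh+, 1/2 Rh-.
Independent loci: P(type AB, Rh-negative) = 1/2 × 1/2 = 1/4.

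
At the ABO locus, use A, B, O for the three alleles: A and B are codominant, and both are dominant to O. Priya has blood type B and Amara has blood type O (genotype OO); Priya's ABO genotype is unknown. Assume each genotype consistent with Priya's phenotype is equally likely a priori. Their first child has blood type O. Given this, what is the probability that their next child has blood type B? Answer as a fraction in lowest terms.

1/2

Possible genotypes: Priya ∈ {BB, BO}; Amara ∈ {OO}.
Weight each parental genotype pair by prior × P(type-O child):
  BO × OO: posterior weight 1; P(next child type B) = 1/2.
Weighted sum = 1/2.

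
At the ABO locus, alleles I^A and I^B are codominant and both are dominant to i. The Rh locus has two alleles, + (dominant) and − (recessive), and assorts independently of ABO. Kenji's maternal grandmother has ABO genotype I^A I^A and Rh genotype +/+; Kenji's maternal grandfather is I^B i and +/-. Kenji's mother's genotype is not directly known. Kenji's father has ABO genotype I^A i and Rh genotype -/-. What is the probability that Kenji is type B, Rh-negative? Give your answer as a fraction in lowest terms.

Kenji's mother's ABO genotype from I^A I^A × I^B i: 1/2 I^A I^B, 1/2 I^A i.
Crossing each possibility with the father I^A i and summing P(type B): 1/2·1/4 + 1/2·0 = 1/8.
Similarly for Rh via the mother's Rh distribution: P(Rh-) = 1/4.
Independent loci: 1/8 × 1/4 = 1/32.

1/32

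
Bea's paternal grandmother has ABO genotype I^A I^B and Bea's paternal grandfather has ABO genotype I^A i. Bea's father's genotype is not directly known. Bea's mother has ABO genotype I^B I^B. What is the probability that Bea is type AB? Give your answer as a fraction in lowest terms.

Bea's father's ABO genotype from I^A I^B × I^A i: 1/4 I^A I^A, 1/4 I^A I^B, 1/4 I^A i, 1/4 I^B i.
Crossing each possibility with the mother I^B I^B and summing P(type AB): 1/4·1 + 1/4·1/2 + 1/4·1/2 + 1/4·0 = 1/2.

1/2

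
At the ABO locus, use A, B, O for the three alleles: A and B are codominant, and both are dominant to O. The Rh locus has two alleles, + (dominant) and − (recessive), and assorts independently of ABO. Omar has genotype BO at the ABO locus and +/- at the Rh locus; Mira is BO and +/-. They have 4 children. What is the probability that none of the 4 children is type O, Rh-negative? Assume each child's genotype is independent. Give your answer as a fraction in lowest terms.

50625/65536

ABO cross BO × BO → 1/4 O, 3/4 B.
Rh cross +/- × +/- → 3/4 Rh+, 1/4 Rh-; so P(type O, Rh-negative) = 1/4 × 1/4 = 1/16 per child.
P(not type O, Rh-negative) = 15/16 for one child; (15/16)^4 = 50625/65536.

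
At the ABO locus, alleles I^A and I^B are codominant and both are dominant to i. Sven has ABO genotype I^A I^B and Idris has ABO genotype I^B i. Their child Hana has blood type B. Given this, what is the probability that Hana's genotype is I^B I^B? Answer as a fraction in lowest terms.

Cross I^A I^B × I^B i → 1/4 I^A I^B, 1/4 I^A i, 1/4 I^B I^B, 1/4 I^B i.
Type-B genotypes among offspring: I^B I^B (1/4), I^B i (1/4); total 1/2.
P(I^B I^B | type B) = (1/4) / (1/2) = 1/2.

1/2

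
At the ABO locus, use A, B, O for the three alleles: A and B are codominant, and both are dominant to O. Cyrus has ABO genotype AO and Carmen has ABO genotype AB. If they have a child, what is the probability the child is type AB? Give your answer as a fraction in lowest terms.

1/4

ABO cross AO × AB → offspring phenotypes: 1/2 A, 1/4 B, 1/4 AB.
So P(type AB) = 1/4.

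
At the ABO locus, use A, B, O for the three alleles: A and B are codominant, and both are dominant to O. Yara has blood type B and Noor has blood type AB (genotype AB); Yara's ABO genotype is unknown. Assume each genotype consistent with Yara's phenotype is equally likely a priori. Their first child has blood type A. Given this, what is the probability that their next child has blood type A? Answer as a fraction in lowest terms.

1/4

Possible genotypes: Yara ∈ {BB, BO}; Noor ∈ {AB}.
Weight each parental genotype pair by prior × P(type-A child):
  BO × AB: posterior weight 1; P(next child type A) = 1/4.
Weighted sum = 1/4.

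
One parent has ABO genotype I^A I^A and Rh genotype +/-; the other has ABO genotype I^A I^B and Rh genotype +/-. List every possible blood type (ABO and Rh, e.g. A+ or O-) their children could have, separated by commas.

Gametes from I^A I^A × I^A I^B give offspring ABO genotypes I^A I^A, I^A I^B, i.e. phenotypes A, AB.
Rh cross +/- × +/- → phenotypes Rh+, Rh-.
Combining independently: A+, A-, AB+, AB-.

A+, A-, AB+, AB-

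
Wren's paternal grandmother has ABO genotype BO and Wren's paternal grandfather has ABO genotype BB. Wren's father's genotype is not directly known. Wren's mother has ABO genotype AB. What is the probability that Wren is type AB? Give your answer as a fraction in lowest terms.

3/8

Wren's father's ABO genotype from BO × BB: 1/2 BB, 1/2 BO.
Crossing each possibility with the mother AB and summing P(type AB): 1/2·1/2 + 1/2·1/4 = 3/8.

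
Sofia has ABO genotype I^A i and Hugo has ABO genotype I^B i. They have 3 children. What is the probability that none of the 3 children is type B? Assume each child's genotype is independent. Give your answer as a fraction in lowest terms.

27/64

ABO cross I^A i × I^B i → 1/4 O, 1/4 A, 1/4 B, 1/4 AB.
So P(type B) = 1/4 per child.
P(not type B) = 3/4 for one child; (3/4)^3 = 27/64.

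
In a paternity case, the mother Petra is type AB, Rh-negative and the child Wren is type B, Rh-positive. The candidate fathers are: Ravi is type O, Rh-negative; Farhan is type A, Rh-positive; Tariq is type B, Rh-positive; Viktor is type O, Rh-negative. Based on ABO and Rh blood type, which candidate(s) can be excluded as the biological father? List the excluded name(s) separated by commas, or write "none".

Ravi, Viktor

A candidate is excluded only if no genotype consistent with his phenotype could produce a type B, Rh-positive child with a type AB, Rh-negative mother.
Ravi (type O, Rh-): no genotype consistent with that phenotype can produce a type-B Rh+ child with a type-AB mother.
Viktor (type O, Rh-): no genotype consistent with that phenotype can produce a type-B Rh+ child with a type-AB mother.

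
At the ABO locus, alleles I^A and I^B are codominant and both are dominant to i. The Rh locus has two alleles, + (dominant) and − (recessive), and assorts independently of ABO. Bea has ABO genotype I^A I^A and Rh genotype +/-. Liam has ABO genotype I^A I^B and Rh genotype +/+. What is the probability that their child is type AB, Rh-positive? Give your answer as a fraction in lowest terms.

1/2

ABO cross I^A I^A × I^A I^B → offspring phenotypes: 1/2 A, 1/2 AB.
Rh cross +/- × +/+ → 1 Rh+.
Independent loci: P(type AB, Rh-positive) = 1/2 × 1 = 1/2.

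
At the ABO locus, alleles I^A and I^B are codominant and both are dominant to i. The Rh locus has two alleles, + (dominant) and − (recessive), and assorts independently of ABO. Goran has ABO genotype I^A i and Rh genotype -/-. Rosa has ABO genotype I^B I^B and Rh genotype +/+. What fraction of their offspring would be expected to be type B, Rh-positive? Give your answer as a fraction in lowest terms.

ABO cross I^A i × I^B I^B → offspring phenotypes: 1/2 B, 1/2 AB.
Rh cross -/- × +/+ → 1 Rh+.
Independent loci: P(type B, Rh-positive) = 1/2 × 1 = 1/2.

1/2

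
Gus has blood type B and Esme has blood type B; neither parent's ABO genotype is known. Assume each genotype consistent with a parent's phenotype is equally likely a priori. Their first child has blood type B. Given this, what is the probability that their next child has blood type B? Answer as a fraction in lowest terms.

19/20

Possible genotypes: Gus ∈ {I^B I^B, I^B i}; Esme ∈ {I^B I^B, I^B i}.
Weight each parental genotype pair by prior × P(type-B child):
  I^B I^B × I^B I^B: posterior weight 4/15; P(next child type B) = 1.
  I^B I^B × I^B i: posterior weight 4/15; P(next child type B) = 1.
  I^B i × I^B I^B: posterior weight 4/15; P(next child type B) = 1.
  I^B i × I^B i: posterior weight 1/5; P(next child type B) = 3/4.
Weighted sum = 19/20.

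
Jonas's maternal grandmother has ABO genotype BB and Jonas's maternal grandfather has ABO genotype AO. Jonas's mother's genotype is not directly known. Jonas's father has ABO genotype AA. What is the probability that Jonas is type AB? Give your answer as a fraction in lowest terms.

Jonas's mother's ABO genotype from BB × AO: 1/2 AB, 1/2 BO.
Crossing each possibility with the father AA and summing P(type AB): 1/2·1/2 + 1/2·1/2 = 1/2.

1/2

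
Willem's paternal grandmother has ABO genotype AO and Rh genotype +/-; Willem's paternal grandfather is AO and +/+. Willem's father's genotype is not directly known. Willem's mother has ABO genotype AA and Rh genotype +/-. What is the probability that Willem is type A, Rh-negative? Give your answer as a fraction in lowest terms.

1/8

Willem's father's ABO genotype from AO × AO: 1/4 AA, 1/2 AO, 1/4 OO.
Crossing each possibility with the mother AA and summing P(type A): 1/4·1 + 1/2·1 + 1/4·1 = 1.
Similarly for Rh via the father's Rh distribution: P(Rh-) = 1/8.
Independent loci: 1 × 1/8 = 1/8.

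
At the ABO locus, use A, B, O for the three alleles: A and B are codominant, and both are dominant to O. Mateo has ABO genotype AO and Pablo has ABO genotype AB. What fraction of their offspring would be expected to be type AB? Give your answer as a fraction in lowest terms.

1/4

ABO cross AO × AB → offspring phenotypes: 1/2 A, 1/4 B, 1/4 AB.
So P(type AB) = 1/4.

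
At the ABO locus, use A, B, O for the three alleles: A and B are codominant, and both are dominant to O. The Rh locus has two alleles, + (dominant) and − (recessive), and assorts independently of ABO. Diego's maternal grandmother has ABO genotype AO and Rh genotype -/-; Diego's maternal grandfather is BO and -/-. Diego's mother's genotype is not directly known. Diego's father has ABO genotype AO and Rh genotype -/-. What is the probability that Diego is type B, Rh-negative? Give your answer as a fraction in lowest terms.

1/8

Diego's mother's ABO genotype from AO × BO: 1/4 AB, 1/4 AO, 1/4 BO, 1/4 OO.
Crossing each possibility with the father AO and summing P(type B): 1/4·1/4 + 1/4·0 + 1/4·1/4 + 1/4·0 = 1/8.
Similarly for Rh via the mother's Rh distribution: P(Rh-) = 1.
Independent loci: 1/8 × 1 = 1/8.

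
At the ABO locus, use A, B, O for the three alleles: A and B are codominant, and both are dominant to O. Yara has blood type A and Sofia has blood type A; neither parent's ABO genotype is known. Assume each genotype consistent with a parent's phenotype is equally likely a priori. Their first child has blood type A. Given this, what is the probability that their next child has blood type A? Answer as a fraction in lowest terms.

19/20

Possible genotypes: Yara ∈ {AA, AO}; Sofia ∈ {AA, AO}.
Weight each parental genotype pair by prior × P(type-A child):
  AA × AA: posterior weight 4/15; P(next child type A) = 1.
  AA × AO: posterior weight 4/15; P(next child type A) = 1.
  AO × AA: posterior weight 4/15; P(next child type A) = 1.
  AO × AO: posterior weight 1/5; P(next child type A) = 3/4.
Weighted sum = 19/20.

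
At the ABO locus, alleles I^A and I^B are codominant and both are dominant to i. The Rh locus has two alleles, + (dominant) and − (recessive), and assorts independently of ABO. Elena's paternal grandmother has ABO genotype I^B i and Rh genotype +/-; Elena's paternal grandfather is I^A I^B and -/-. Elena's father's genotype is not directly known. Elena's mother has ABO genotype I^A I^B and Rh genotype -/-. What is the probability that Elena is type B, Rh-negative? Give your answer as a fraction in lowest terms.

9/32

Elena's father's ABO genotype from I^B i × I^A I^B: 1/4 I^A I^B, 1/4 I^A i, 1/4 I^B I^B, 1/4 I^B i.
Crossing each possibility with the mother I^A I^B and summing P(type B): 1/4·1/4 + 1/4·1/4 + 1/4·1/2 + 1/4·1/2 = 3/8.
Similarly for Rh via the father's Rh distribution: P(Rh-) = 3/4.
Independent loci: 3/8 × 3/4 = 9/32.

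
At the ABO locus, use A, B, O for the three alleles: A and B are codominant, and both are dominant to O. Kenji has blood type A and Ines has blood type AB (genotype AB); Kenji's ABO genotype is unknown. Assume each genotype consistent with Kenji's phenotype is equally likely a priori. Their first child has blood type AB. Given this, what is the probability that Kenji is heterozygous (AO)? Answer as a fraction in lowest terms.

Possible genotypes: Kenji ∈ {AA, AO}; Ines ∈ {AB}.
Weight each parental genotype pair by prior × P(type-AB child):
  AA × AB: posterior weight 2/3.
  AO × AB: posterior weight 1/3.
Sum the posterior weight over pairs where Kenji is AO: 1/3.

1/3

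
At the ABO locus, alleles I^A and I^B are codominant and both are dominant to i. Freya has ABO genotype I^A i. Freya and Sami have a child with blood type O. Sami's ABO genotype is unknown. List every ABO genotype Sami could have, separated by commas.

For each candidate genotype of Sami, check whether crossing it with I^A i can produce every observed child phenotype.
  I^A I^A → possible child types {A} ✗
  I^A I^B → possible child types {A, B, AB} ✗
  I^A i → possible child types {O, A} ✓
  I^B I^B → possible child types {B, AB} ✗
  I^B i → possible child types {O, A, B, AB} ✓
  i i → possible child types {O, A} ✓

I^A i, I^B i, i i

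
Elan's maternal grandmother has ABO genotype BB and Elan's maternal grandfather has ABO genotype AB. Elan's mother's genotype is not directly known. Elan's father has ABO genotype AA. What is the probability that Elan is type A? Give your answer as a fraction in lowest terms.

1/4

Elan's mother's ABO genotype from BB × AB: 1/2 AB, 1/2 BB.
Crossing each possibility with the father AA and summing P(type A): 1/2·1/2 + 1/2·0 = 1/4.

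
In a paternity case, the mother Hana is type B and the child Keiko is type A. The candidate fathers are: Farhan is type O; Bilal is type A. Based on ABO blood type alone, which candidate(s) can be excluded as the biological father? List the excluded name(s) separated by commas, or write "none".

A candidate is excluded only if no genotype consistent with his phenotype could produce a type A child with a type B mother.
Farhan (type O): no genotype consistent with that phenotype can produce a type-A child with a type-B mother.

Farhan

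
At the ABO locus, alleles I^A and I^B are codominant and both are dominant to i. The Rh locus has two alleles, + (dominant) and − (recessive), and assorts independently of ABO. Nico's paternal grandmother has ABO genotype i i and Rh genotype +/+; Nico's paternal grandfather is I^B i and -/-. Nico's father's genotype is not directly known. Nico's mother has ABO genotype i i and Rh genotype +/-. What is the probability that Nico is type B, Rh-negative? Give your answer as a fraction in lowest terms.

Nico's father's ABO genotype from i i × I^B i: 1/2 I^B i, 1/2 i i.
Crossing each possibility with the mother i i and summing P(type B): 1/2·1/2 + 1/2·0 = 1/4.
Similarly for Rh via the father's Rh distribution: P(Rh-) = 1/4.
Independent loci: 1/4 × 1/4 = 1/16.

1/16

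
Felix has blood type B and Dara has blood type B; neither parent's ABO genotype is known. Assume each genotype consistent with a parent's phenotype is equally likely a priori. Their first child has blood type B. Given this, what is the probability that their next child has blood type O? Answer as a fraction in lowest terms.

1/20

Possible genotypes: Felix ∈ {I^B I^B, I^B i}; Dara ∈ {I^B I^B, I^B i}.
Weight each parental genotype pair by prior × P(type-B child):
  I^B I^B × I^B I^B: posterior weight 4/15; P(next child type O) = 0.
  I^B I^B × I^B i: posterior weight 4/15; P(next child type O) = 0.
  I^B i × I^B I^B: posterior weight 4/15; P(next child type O) = 0.
  I^B i × I^B i: posterior weight 1/5; P(next child type O) = 1/4.
Weighted sum = 1/20.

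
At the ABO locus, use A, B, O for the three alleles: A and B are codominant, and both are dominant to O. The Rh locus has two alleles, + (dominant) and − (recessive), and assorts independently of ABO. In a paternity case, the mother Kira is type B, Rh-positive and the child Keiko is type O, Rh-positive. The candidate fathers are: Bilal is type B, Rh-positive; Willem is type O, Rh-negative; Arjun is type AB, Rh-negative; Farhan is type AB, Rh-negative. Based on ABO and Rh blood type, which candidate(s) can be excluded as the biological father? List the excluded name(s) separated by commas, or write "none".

Arjun, Farhan

A candidate is excluded only if no genotype consistent with his phenotype could produce a type O, Rh-positive child with a type B, Rh-positive mother.
Arjun (type AB, Rh-): no genotype consistent with that phenotype can produce a type-O Rh+ child with a type-B mother.
Farhan (type AB, Rh-): no genotype consistent with that phenotype can produce a type-O Rh+ child with a type-B mother.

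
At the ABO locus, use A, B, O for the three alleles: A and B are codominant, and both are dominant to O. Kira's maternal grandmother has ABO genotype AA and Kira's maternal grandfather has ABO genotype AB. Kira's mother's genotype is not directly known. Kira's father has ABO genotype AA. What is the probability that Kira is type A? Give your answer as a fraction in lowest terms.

Kira's mother's ABO genotype from AA × AB: 1/2 AA, 1/2 AB.
Crossing each possibility with the father AA and summing P(type A): 1/2·1 + 1/2·1/2 = 3/4.

3/4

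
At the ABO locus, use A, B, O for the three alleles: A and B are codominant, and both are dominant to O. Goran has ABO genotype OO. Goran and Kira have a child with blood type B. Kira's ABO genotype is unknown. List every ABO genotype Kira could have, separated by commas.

AB, BB, BO

For each candidate genotype of Kira, check whether crossing it with OO can produce every observed child phenotype.
  AA → possible child types {A} ✗
  AB → possible child types {A, B} ✓
  AO → possible child types {O, A} ✗
  BB → possible child types {B} ✓
  BO → possible child types {O, B} ✓
  OO → possible child types {O} ✗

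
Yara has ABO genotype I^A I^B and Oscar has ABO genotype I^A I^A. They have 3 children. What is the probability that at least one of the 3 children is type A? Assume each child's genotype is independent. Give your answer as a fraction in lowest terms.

7/8

ABO cross I^A I^B × I^A I^A → 1/2 A, 1/2 AB.
So P(type A) = 1/2 per child.
P(none) = (1/2)^3 = 1/8; P(at least one) = 1 − 1/8 = 7/8.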